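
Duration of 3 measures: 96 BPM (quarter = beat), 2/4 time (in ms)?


Quarter-note beat duration = 60000 / 96 ms
Beats per measure (2/4) = 2
One measure = 2 × 60000 / 96 = 120000 / 96 ms
3 measures = 3 × 120000 / 96 = 360000 / 96
= 3750.0 ms


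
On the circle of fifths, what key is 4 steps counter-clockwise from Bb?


Reasoning:
Each counter-clockwise step moves down a perfect 5th (= up a perfect 4th)
From Bb: Bb → Eb → Ab → Db → F#/Gb
= F#/Gb


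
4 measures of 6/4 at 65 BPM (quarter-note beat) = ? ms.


Quarter-note beat duration = 60000 / 65 ms
Beats per measure (6/4) = 6
One measure = 6 × 60000 / 65 = 360000 / 65 ms
4 measures = 4 × 360000 / 65 = 1440000 / 65
= 22153.8 ms


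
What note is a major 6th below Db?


Let's work it out.
A 6th spans 6 letter names, so from D we land on F
A major 6th = 9 semitones below Db
Spell F at that pitch: Fb
= Fb


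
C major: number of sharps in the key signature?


Let's work it out.
Sharp major keys follow the circle of fifths: C(0), G(1), D(2), A(3), E(4), B(5), F#(6), C#(7)
C major has 0 sharps
= 0 sharps


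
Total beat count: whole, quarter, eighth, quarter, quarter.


Solution.
Beat values:
  whole = 4 beats
  quarter = 1 beat
  eighth = 0.5 beats
  quarter = 1 beat
  quarter = 1 beat
Sum = 4 + 1 + 0.5 + 1 + 1
= 7.5 beats


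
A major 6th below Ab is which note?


Solution.
A 6th spans 6 letter names, so from A we land on C
A major 6th = 9 semitones below Ab
Spell C at that pitch: Cb
= Cb


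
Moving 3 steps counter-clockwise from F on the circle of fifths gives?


Reasoning:
Each counter-clockwise step moves down a perfect 5th (= up a perfect 4th)
From F: F → Bb → Eb → Ab
= Ab


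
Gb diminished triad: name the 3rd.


Working:
Diminished triad = root + minor 3rd (3 semitones) + diminished 5th (6 semitones)
A triad on Gb stacks thirds, so the chord tones use letter names G-B-D
Root: Gb
Minor 3rd above Gb: Bbb
Diminished 5th above Gb: Dbb
The 3rd = Bbb


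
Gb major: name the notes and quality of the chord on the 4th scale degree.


Solution.
Gb major scale: Gb Ab Bb Cb Db Eb F
Diatonic triad on degree 4 stacks scale notes 4, 6, 1: Cb Eb Gb
Cb→Eb = 4 semitones; Cb→Gb = 7 semitones → major triad
= Cb Eb Gb (major)


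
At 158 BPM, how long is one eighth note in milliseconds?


Solution.
One quarter-note beat = 60000 / BPM = 60000 / 158 ms
Eighth note = 1/2 × quarter note
Duration = 1/2 × 60000 / 158 = 30000 / 158
= 189.9 ms


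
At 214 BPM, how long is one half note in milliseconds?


Working:
One quarter-note beat = 60000 / BPM = 60000 / 214 ms
Half note = 2 × quarter note
Duration = 2 × 60000 / 214 = 120000 / 214
= 560.7 ms


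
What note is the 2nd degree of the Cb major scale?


Major scale pattern: W-W-H-W-W-W-H (2-2-1-2-2-2-1 semitones)
Starting from Cb:
  Cb + 2 semitones → Db
  Db + 2 semitones → Eb
  Eb + 1 semitone → Fb
  Fb + 2 semitones → Gb
  Gb + 2 semitones → Ab
  Ab + 2 semitones → Bb
  Bb + 1 semitone → Cb
Scale: Cb Db Eb Fb Gb Ab Bb
Degree 2 = Db


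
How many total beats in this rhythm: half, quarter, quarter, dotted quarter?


Beat values:
  half = 2 beats
  quarter = 1 beat
  quarter = 1 beat
  dotted quarter = 1.5 beats
Sum = 2 + 1 + 1 + 1.5
= 5.5 beats


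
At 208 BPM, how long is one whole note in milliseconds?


Working:
One quarter-note beat = 60000 / BPM = 60000 / 208 ms
Whole note = 4 × quarter note
Duration = 4 × 60000 / 208 = 240000 / 208
= 1153.8 ms


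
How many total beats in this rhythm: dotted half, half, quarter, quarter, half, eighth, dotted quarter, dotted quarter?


Solution.
Beat values:
  dotted half = 3 beats
  half = 2 beats
  quarter = 1 beat
  quarter = 1 beat
  half = 2 beats
  eighth = 0.5 beats
  dotted quarter = 1.5 beats
  dotted quarter = 1.5 beats
Sum = 3 + 2 + 1 + 1 + 2 + 0.5 + 1.5 + 1.5
= 12.5 beats


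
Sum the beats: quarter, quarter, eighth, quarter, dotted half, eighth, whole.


Reasoning:
Beat values:
  quarter = 1 beat
  quarter = 1 beat
  eighth = 0.5 beats
  quarter = 1 beat
  dotted half = 3 beats
  eighth = 0.5 beats
  whole = 4 beats
Sum = 1 + 1 + 0.5 + 1 + 3 + 0.5 + 4
= 11 beats


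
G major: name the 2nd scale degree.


Major scale pattern: W-W-H-W-W-W-H (2-2-1-2-2-2-1 semitones)
Starting from G:
  G + 2 semitones → A
  A + 2 semitones → B
  B + 1 semitone → C
  C + 2 semitones → D
  D + 2 semitones → E
  E + 2 semitones → F#
  F# + 1 semitone → G
Scale: G A B C D E F#
Degree 2 = A


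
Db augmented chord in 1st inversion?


Root position: Db F A
1st inversion: move root up an octave
Bass note: F
Notes (bottom to top) = F A Db


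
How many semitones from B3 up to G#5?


Let's work it out.
Absolute semitone position = octave×12 + chromatic position
B3: 3×12 + 11 = 47
G#5: 5×12 + 8 = 68
Difference = 68 - 47 = 21
= 21 semitones


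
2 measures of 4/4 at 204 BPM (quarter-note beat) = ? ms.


Reasoning:
Quarter-note beat duration = 60000 / 204 ms
Beats per measure (4/4) = 4
One measure = 4 × 60000 / 204 = 240000 / 204 ms
2 measures = 2 × 240000 / 204 = 480000 / 204
= 2352.9 ms


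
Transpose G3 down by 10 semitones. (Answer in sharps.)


Reasoning:
G3: chromatic position 7 in octave 3 → absolute = 3×12 + 7 = 43
Transpose down 10: 43 - 10 = 33
33 = 2×12 + 9 → A in octave 2
Result = A2


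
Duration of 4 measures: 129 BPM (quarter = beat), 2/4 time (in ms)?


Quarter-note beat duration = 60000 / 129 ms
Beats per measure (2/4) = 2
One measure = 2 × 60000 / 129 = 120000 / 129 ms
4 measures = 4 × 120000 / 129 = 480000 / 129
= 3720.9 ms


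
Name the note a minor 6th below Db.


Step by step:
A 6th spans 6 letter names, so from D we land on F
A minor 6th = 8 semitones below Db
Spell F at that pitch: F
= F


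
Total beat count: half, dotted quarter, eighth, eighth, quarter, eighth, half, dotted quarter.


Solution.
Beat values:
  half = 2 beats
  dotted quarter = 1.5 beats
  eighth = 0.5 beats
  eighth = 0.5 beats
  quarter = 1 beat
  eighth = 0.5 beats
  half = 2 beats
  dotted quarter = 1.5 beats
Sum = 2 + 1.5 + 0.5 + 0.5 + 1 + 0.5 + 2 + 1.5
= 9.5 beats


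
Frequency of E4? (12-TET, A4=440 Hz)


f = 440 × 2^(n/12) where n = semitones from A4
E4: -5 semitones from A4
f = 440 × 2^(-5/12)
f = 329.63 Hz


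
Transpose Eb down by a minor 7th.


Solution.
minor 7th: 7 letter names, 10 semitones
Letter: E - 6 → F
Pitch: Eb - 10 semitones, spelled as an F → F
= F


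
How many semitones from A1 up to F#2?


Absolute semitone position = octave×12 + chromatic position
A1: 1×12 + 9 = 21
F#2: 2×12 + 6 = 30
Difference = 30 - 21 = 9
= 9 semitones


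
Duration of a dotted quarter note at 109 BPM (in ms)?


Working:
One quarter-note beat = 60000 / BPM = 60000 / 109 ms
Dotted quarter note = 3/2 × quarter note
Duration = 3/2 × 60000 / 109 = 90000 / 109
= 825.7 ms


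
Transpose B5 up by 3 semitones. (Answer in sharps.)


Let's work it out.
B5: chromatic position 11 in octave 5 → absolute = 5×12 + 11 = 71
Transpose up 3: 71 + 3 = 74
74 = 6×12 + 2 → D in octave 6
Result = D6


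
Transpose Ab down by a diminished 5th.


diminished 5th: 5 letter names, 6 semitones
Letter: A - 4 → D
Pitch: Ab - 6 semitones, spelled as a D → D
= D


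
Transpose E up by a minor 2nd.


minor 2nd: 2 letter names, 1 semitones
Letter: E + 1 → F
Pitch: E + 1 semitones, spelled as an F → F
= F


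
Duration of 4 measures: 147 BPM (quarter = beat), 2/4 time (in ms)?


Reasoning:
Quarter-note beat duration = 60000 / 147 ms
Beats per measure (2/4) = 2
One measure = 2 × 60000 / 147 = 120000 / 147 ms
4 measures = 4 × 120000 / 147 = 480000 / 147
= 3265.3 ms


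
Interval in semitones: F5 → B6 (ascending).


Reasoning:
Absolute semitone position = octave×12 + chromatic position
F5: 5×12 + 5 = 65
B6: 6×12 + 11 = 83
Difference = 83 - 65 = 18
= 18 semitones


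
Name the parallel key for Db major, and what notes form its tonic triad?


Parallel keys share the same tonic but differ in mode
Db major → parallel is Db minor
Tonic triad of Db minor = Db Fb Ab
= Db minor; triad = Db Fb Ab


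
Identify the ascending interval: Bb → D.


Solution.
Letter names: B → D spans 3 letter names → a 3rd
Semitones: Bb → D = 4 half-steps
A 3rd of 4 semitones is a major 3rd
= major 3rd


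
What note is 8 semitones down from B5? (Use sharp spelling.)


B5: chromatic position 11 in octave 5 → absolute = 5×12 + 11 = 71
Transpose down 8: 71 - 8 = 63
63 = 5×12 + 3 → D# in octave 5
Result = D#5


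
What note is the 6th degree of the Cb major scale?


Step by step:
Major scale pattern: W-W-H-W-W-W-H (2-2-1-2-2-2-1 semitones)
Starting from Cb:
  Cb + 2 semitones → Db
  Db + 2 semitones → Eb
  Eb + 1 semitone → Fb
  Fb + 2 semitones → Gb
  Gb + 2 semitones → Ab
  Ab + 2 semitones → Bb
  Bb + 1 semitone → Cb
Scale: Cb Db Eb Fb Gb Ab Bb
Degree 6 = Ab


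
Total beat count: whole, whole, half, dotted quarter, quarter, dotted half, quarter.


Working:
Beat values:
  whole = 4 beats
  whole = 4 beats
  half = 2 beats
  dotted quarter = 1.5 beats
  quarter = 1 beat
  dotted half = 3 beats
  quarter = 1 beat
Sum = 4 + 4 + 2 + 1.5 + 1 + 3 + 1
= 16.5 beats


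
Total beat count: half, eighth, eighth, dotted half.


Step by step:
Beat values:
  half = 2 beats
  eighth = 0.5 beats
  eighth = 0.5 beats
  dotted half = 3 beats
Sum = 2 + 0.5 + 0.5 + 3
= 6 beats


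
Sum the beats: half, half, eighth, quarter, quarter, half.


Step by step:
Beat values:
  half = 2 beats
  half = 2 beats
  eighth = 0.5 beats
  quarter = 1 beat
  quarter = 1 beat
  half = 2 beats
Sum = 2 + 2 + 0.5 + 1 + 1 + 2
= 8.5 beats


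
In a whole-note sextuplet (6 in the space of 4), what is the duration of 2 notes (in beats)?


Solution.
Sextuplet: 6 notes occupy the space of 4 whole notes
Space = 4 × 4 = 16 beats
Each sextuplet note = 16 / 6 = 8/3 beats
2 notes = 2 × 8/3 = 16/3
= 16/3 beats


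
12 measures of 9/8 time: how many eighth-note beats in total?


Let's work it out.
Time signature 9/8: the bottom number 8 means the eighth note gets one count
The top number 9 means 9 eighth-note beats per measure
Total = 9 × 12 measures
= 108 eighth-note beats


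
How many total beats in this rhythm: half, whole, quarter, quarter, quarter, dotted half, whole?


Solution.
Beat values:
  half = 2 beats
  whole = 4 beats
  quarter = 1 beat
  quarter = 1 beat
  quarter = 1 beat
  dotted half = 3 beats
  whole = 4 beats
Sum = 2 + 4 + 1 + 1 + 1 + 3 + 4
= 16 beats


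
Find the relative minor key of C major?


Let's work it out.
The relative minor shares the major's key signature and starts on its 6th degree
6th degree = a major 6th above the tonic; a major 6th above C is A
→ relative minor of C major is A minor
= A minor


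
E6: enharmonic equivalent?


Step by step:
Enharmonic notes sound the same pitch but are spelled with different letter names
E and Fb name the same pitch class
= Fb6


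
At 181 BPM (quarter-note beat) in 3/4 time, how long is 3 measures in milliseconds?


Let's work it out.
Quarter-note beat duration = 60000 / 181 ms
Beats per measure (3/4) = 3
One measure = 3 × 60000 / 181 = 180000 / 181 ms
3 measures = 3 × 180000 / 181 = 540000 / 181
= 2983.4 ms


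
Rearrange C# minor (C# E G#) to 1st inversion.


Reasoning:
Root position: C# E G#
1st inversion: move root up an octave
Bass note: E
Notes (bottom to top) = E G# C#


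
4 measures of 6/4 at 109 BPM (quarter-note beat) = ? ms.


Working:
Quarter-note beat duration = 60000 / 109 ms
Beats per measure (6/4) = 6
One measure = 6 × 60000 / 109 = 360000 / 109 ms
4 measures = 4 × 360000 / 109 = 1440000 / 109
= 13211.0 ms


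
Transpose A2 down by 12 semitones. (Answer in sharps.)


Step by step:
A2: chromatic position 9 in octave 2 → absolute = 2×12 + 9 = 33
Transpose down 12: 33 - 12 = 21
21 = 1×12 + 9 → A in octave 1
Result = A1


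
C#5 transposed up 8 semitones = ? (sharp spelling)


Reasoning:
C#5: chromatic position 1 in octave 5 → absolute = 5×12 + 1 = 61
Transpose up 8: 61 + 8 = 69
69 = 5×12 + 9 → A in octave 5
Result = A5


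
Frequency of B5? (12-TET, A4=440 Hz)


Working:
f = 440 × 2^(n/12) where n = semitones from A4
B5: 14 semitones from A4
f = 440 × 2^(14/12)
f = 987.77 Hz


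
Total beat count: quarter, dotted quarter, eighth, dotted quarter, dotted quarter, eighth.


Solution.
Beat values:
  quarter = 1 beat
  dotted quarter = 1.5 beats
  eighth = 0.5 beats
  dotted quarter = 1.5 beats
  dotted quarter = 1.5 beats
  eighth = 0.5 beats
Sum = 1 + 1.5 + 0.5 + 1.5 + 1.5 + 0.5
= 6.5 beats


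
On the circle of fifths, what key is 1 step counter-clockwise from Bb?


Let's work it out.
Each counter-clockwise step moves down a perfect 5th (= up a perfect 4th)
From Bb: Bb → Eb
= Eb


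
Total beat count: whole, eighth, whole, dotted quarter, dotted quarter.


Step by step:
Beat values:
  whole = 4 beats
  eighth = 0.5 beats
  whole = 4 beats
  dotted quarter = 1.5 beats
  dotted quarter = 1.5 beats
Sum = 4 + 0.5 + 4 + 1.5 + 1.5
= 11.5 beats


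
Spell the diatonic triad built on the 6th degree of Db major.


Solution.
Db major scale: Db Eb F Gb Ab Bb C
Diatonic triad on degree 6 stacks scale notes 6, 1, 3: Bb Db F
Bb→Db = 3 semitones; Bb→F = 7 semitones → minor triad
= Bb Db F (minor)


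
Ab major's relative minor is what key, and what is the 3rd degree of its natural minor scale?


Let's work it out.
The relative minor shares the major's key signature and starts on its 6th degree
6th degree = a major 6th above the tonic; a major 6th above Ab is F
→ relative minor of Ab major is F minor
F natural minor scale: F G Ab Bb C Db Eb
= F minor; 3rd degree = Ab


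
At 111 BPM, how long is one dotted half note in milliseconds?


One quarter-note beat = 60000 / BPM = 60000 / 111 ms
Dotted half note = 3 × quarter note
Duration = 3 × 60000 / 111 = 180000 / 111
= 1621.6 ms


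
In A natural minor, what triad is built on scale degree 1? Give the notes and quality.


Solution.
A natural minor scale: A B C D E F G
Diatonic triad on degree 1 stacks scale notes 1, 3, 5: A C E
A→C = 3 semitones; A→E = 7 semitones → minor triad
= A C E (minor)


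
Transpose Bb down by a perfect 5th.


perfect 5th: 5 letter names, 7 semitones
Letter: B - 4 → E
Pitch: Bb - 7 semitones, spelled as an E → Eb
= Eb


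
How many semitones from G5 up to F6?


Absolute semitone position = octave×12 + chromatic position
G5: 5×12 + 7 = 67
F6: 6×12 + 5 = 77
Difference = 77 - 67 = 10
= 10 semitones


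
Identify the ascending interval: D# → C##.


Working:
Letter names: D → C spans 7 letter names → a 7th
Semitones: D# → C## = 11 half-steps
A 7th of 11 semitones is a major 7th
= major 7th


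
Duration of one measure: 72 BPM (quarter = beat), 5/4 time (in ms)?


Solution.
Quarter-note beat duration = 60000 / 72 ms
Beats per measure (5/4) = 5
One measure = 5 × 60000 / 72 = 300000 / 72 ms
= 4166.7 ms


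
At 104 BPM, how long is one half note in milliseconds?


Working:
One quarter-note beat = 60000 / BPM = 60000 / 104 ms
Half note = 2 × quarter note
Duration = 2 × 60000 / 104 = 120000 / 104
= 1153.8 ms


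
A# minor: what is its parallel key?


Parallel keys share the same tonic but differ in mode
A# minor → parallel is A# major
= A# major


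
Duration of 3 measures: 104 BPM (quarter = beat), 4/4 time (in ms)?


Working:
Quarter-note beat duration = 60000 / 104 ms
Beats per measure (4/4) = 4
One measure = 4 × 60000 / 104 = 240000 / 104 ms
3 measures = 3 × 240000 / 104 = 720000 / 104
= 6923.1 ms


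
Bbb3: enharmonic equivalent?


Enharmonic notes sound the same pitch but are spelled with different letter names
Bbb and A name the same pitch class
= A3


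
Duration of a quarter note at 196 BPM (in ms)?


One quarter-note beat = 60000 / BPM = 60000 / 196 ms
Duration = 60000 / 196
= 306.1 ms


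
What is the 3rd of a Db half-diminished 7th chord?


Solution.
Half-diminished 7th chord = root + minor 3rd + diminished 5th + minor 7th
Seventh chords stack in thirds, so the letter names are D-F-A-C
Root: Db
Minor 3rd above Db: Fb
Diminished 5th above Db: Abb
Minor 7th above Db: Cb
The 3rd = Fb


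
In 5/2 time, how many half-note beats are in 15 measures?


Time signature 5/2: the bottom number 2 means the half note gets one count
The top number 5 means 5 half-note beats per measure
Total = 5 × 15 measures
= 75 half-note beats


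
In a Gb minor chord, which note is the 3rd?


Let's work it out.
Minor triad = root + minor 3rd (3 semitones) + perfect 5th (7 semitones)
A triad on Gb stacks thirds, so the chord tones use letter names G-B-D
Root: Gb
Minor 3rd above Gb: Bbb
Perfect 5th above Gb: Db
The 3rd = Bbb


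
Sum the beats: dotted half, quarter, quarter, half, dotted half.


Step by step:
Beat values:
  dotted half = 3 beats
  quarter = 1 beat
  quarter = 1 beat
  half = 2 beats
  dotted half = 3 beats
Sum = 3 + 1 + 1 + 2 + 3
= 10 beats


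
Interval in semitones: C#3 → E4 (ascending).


Let's work it out.
Absolute semitone position = octave×12 + chromatic position
C#3: 3×12 + 1 = 37
E4: 4×12 + 4 = 52
Difference = 52 - 37 = 15
= 15 semitones


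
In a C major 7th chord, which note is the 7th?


Step by step:
Major 7th chord = root + major 3rd + perfect 5th + major 7th
Seventh chords stack in thirds, so the letter names are C-E-G-B
Root: C
Major 3rd above C: E
Perfect 5th above C: G
Major 7th above C: B
The 7th = B


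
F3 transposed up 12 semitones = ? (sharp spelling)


Reasoning:
F3: chromatic position 5 in octave 3 → absolute = 3×12 + 5 = 41
Transpose up 12: 41 + 12 = 53
53 = 4×12 + 5 → F in octave 4
Result = F4


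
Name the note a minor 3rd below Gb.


Solution.
A 3rd spans 3 letter names, so from G we land on E
A minor 3rd = 3 semitones below Gb
Spell E at that pitch: Eb
= Eb


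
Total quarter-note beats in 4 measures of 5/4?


Time signature 5/4: the bottom number 4 means the quarter note gets one count
The top number 5 means 5 quarter-note beats per measure
Total = 5 × 4 measures
= 20 quarter-note beats


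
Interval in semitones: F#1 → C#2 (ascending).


Absolute semitone position = octave×12 + chromatic position
F#1: 1×12 + 6 = 18
C#2: 2×12 + 1 = 25
Difference = 25 - 18 = 7
= 7 semitones


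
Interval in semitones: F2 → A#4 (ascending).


Absolute semitone position = octave×12 + chromatic position
F2: 2×12 + 5 = 29
A#4: 4×12 + 10 = 58
Difference = 58 - 29 = 29
= 29 semitones


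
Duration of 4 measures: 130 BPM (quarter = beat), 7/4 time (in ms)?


Quarter-note beat duration = 60000 / 130 ms
Beats per measure (7/4) = 7
One measure = 7 × 60000 / 130 = 420000 / 130 ms
4 measures = 4 × 420000 / 130 = 1680000 / 130
= 12923.1 ms


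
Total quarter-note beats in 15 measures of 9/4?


Step by step:
Time signature 9/4: the bottom number 4 means the quarter note gets one count
The top number 9 means 9 quarter-note beats per measure
Total = 9 × 15 measures
= 135 quarter-note beats


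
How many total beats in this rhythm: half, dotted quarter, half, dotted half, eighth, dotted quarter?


Reasoning:
Beat values:
  half = 2 beats
  dotted quarter = 1.5 beats
  half = 2 beats
  dotted half = 3 beats
  eighth = 0.5 beats
  dotted quarter = 1.5 beats
Sum = 2 + 1.5 + 2 + 3 + 0.5 + 1.5
= 10.5 beats


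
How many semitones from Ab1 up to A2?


Working:
Absolute semitone position = octave×12 + chromatic position
Ab1: 1×12 + 8 = 20
A2: 2×12 + 9 = 33
Difference = 33 - 20 = 13
= 13 semitones


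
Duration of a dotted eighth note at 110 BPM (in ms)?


Step by step:
One quarter-note beat = 60000 / BPM = 60000 / 110 ms
Dotted eighth note = 3/4 × quarter note
Duration = 3/4 × 60000 / 110 = 45000 / 110
= 409.1 ms


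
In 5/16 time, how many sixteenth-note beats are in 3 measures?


Let's work it out.
Time signature 5/16: the bottom number 16 means the sixteenth note gets one count
The top number 5 means 5 sixteenth-note beats per measure
Total = 5 × 3 measures
= 15 sixteenth-note beats


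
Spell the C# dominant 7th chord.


Solution.
Dominant 7th chord = root + major 3rd + perfect 5th + minor 7th
Seventh chords stack in thirds, so the letter names are C-E-G-B
Root: C#
Major 3rd above C#: E#
Perfect 5th above C#: G#
Minor 7th above C#: B
Chord = C# E# G# B


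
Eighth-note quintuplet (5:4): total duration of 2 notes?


Step by step:
Quintuplet: 5 notes occupy the space of 4 eighth notes
Space = 4 × 1/2 = 2 beats
Each quintuplet note = 2 / 5 = 2/5 beats
2 notes = 2 × 2/5 = 4/5
= 4/5 beats


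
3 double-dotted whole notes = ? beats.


Step by step:
Base whole note = 4 beats
Dot 1 adds half the previous value: +2
Dot 2 adds half the previous value: +1
One double-dotted whole = 4 + 2 + 1 = 7
3 of them = 3 × 7 = 21
= 21 beats


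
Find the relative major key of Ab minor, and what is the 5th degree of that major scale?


The relative major shares the key signature and is a minor 3rd above the minor tonic
A minor 3rd above Ab is Cb
→ relative major of Ab minor is Cb major
Cb major scale: Cb Db Eb Fb Gb Ab Bb
= Cb major; 5th degree = Gb


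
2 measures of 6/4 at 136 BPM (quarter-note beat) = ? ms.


Working:
Quarter-note beat duration = 60000 / 136 ms
Beats per measure (6/4) = 6
One measure = 6 × 60000 / 136 = 360000 / 136 ms
2 measures = 2 × 360000 / 136 = 720000 / 136
= 5294.1 ms


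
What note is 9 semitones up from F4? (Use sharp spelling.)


F4: chromatic position 5 in octave 4 → absolute = 4×12 + 5 = 53
Transpose up 9: 53 + 9 = 62
62 = 5×12 + 2 → D in octave 5
Result = D5


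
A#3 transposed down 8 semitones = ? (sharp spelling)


Step by step:
A#3: chromatic position 10 in octave 3 → absolute = 3×12 + 10 = 46
Transpose down 8: 46 - 8 = 38
38 = 3×12 + 2 → D in octave 3
Result = D3


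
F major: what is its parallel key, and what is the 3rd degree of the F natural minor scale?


Parallel keys share the same tonic but differ in mode
F major → parallel is F minor
F natural minor scale: F G Ab Bb C Db Eb
= F minor; 3rd degree = Ab


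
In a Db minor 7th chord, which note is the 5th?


Step by step:
Minor 7th chord = root + minor 3rd + perfect 5th + minor 7th
Seventh chords stack in thirds, so the letter names are D-F-A-C
Root: Db
Minor 3rd above Db: Fb
Perfect 5th above Db: Ab
Minor 7th above Db: Cb
The 5th = Ab


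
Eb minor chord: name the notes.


Let's work it out.
Minor triad = root + minor 3rd (3 semitones) + perfect 5th (7 semitones)
A triad on Eb stacks thirds, so the chord tones use letter names E-G-B
Root: Eb
Minor 3rd above Eb: Gb
Perfect 5th above Eb: Bb
Chord = Eb Gb Bb


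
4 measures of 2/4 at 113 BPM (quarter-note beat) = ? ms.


Step by step:
Quarter-note beat duration = 60000 / 113 ms
Beats per measure (2/4) = 2
One measure = 2 × 60000 / 113 = 120000 / 113 ms
4 measures = 4 × 120000 / 113 = 480000 / 113
= 4247.8 ms


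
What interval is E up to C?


Letter names: E → C spans 6 letter names → a 6th
Semitones: E → C = 8 half-steps
A 6th of 8 semitones is a minor 6th
= minor 6th


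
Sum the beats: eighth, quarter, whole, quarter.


Solution.
Beat values:
  eighth = 0.5 beats
  quarter = 1 beat
  whole = 4 beats
  quarter = 1 beat
Sum = 0.5 + 1 + 4 + 1
= 6.5 beats


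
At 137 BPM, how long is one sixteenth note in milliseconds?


Solution.
One quarter-note beat = 60000 / BPM = 60000 / 137 ms
Sixteenth note = 1/4 × quarter note
Duration = 1/4 × 60000 / 137 = 15000 / 137
= 109.5 ms


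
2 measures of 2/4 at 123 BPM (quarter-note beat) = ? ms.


Quarter-note beat duration = 60000 / 123 ms
Beats per measure (2/4) = 2
One measure = 2 × 60000 / 123 = 120000 / 123 ms
2 measures = 2 × 120000 / 123 = 240000 / 123
= 1951.2 ms


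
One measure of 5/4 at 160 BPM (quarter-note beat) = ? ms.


Working:
Quarter-note beat duration = 60000 / 160 ms
Beats per measure (5/4) = 5
One measure = 5 × 60000 / 160 = 300000 / 160 ms
= 1875.0 ms


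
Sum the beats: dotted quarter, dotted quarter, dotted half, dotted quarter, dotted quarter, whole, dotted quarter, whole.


Step by step:
Beat values:
  dotted quarter = 1.5 beats
  dotted quarter = 1.5 beats
  dotted half = 3 beats
  dotted quarter = 1.5 beats
  dotted quarter = 1.5 beats
  whole = 4 beats
  dotted quarter = 1.5 beats
  whole = 4 beats
Sum = 1.5 + 1.5 + 3 + 1.5 + 1.5 + 4 + 1.5 + 4
= 18.5 beats


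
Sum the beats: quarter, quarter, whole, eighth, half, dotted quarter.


Working:
Beat values:
  quarter = 1 beat
  quarter = 1 beat
  whole = 4 beats
  eighth = 0.5 beats
  half = 2 beats
  dotted quarter = 1.5 beats
Sum = 1 + 1 + 4 + 0.5 + 2 + 1.5
= 10 beats


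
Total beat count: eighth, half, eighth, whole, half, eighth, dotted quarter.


Step by step:
Beat values:
  eighth = 0.5 beats
  half = 2 beats
  eighth = 0.5 beats
  whole = 4 beats
  half = 2 beats
  eighth = 0.5 beats
  dotted quarter = 1.5 beats
Sum = 0.5 + 2 + 0.5 + 4 + 2 + 0.5 + 1.5
= 11 beats


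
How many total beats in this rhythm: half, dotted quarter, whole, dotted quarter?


Step by step:
Beat values:
  half = 2 beats
  dotted quarter = 1.5 beats
  whole = 4 beats
  dotted quarter = 1.5 beats
Sum = 2 + 1.5 + 4 + 1.5
= 9 beats


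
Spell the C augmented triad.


Working:
Augmented triad = root + major 3rd (4 semitones) + augmented 5th (8 semitones)
A triad on C stacks thirds, so the chord tones use letter names C-E-G
Root: C
Major 3rd above C: E
Augmented 5th above C: G#
Chord = C E G#


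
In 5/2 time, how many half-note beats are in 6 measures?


Step by step:
Time signature 5/2: the bottom number 2 means the half note gets one count
The top number 5 means 5 half-note beats per measure
Total = 5 × 6 measures
= 30 half-note beats


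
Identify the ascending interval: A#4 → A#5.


Letter names: A → A spans 8 letter names → an octave
Semitones: A#4 → A#5 = 12 half-steps
An octave of 12 semitones is a perfect octave
= perfect octave


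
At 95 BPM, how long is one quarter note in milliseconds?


Solution.
One quarter-note beat = 60000 / BPM = 60000 / 95 ms
Duration = 60000 / 95
= 631.6 ms


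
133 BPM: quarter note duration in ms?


Solution.
One quarter-note beat = 60000 / BPM = 60000 / 133 ms
Duration = 60000 / 133
= 451.1 ms


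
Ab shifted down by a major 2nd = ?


Let's work it out.
major 2nd: 2 letter names, 2 semitones
Letter: A - 1 → G
Pitch: Ab - 2 semitones, spelled as a G → Gb
= Gb


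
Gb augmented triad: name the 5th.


Reasoning:
Augmented triad = root + major 3rd (4 semitones) + augmented 5th (8 semitones)
A triad on Gb stacks thirds, so the chord tones use letter names G-B-D
Root: Gb
Major 3rd above Gb: Bb
Augmented 5th above Gb: D
The 5th = D


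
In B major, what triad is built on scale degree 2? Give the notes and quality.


Step by step:
B major scale: B C# D# E F# G# A#
Diatonic triad on degree 2 stacks scale notes 2, 4, 6: C# E G#
C#→E = 3 semitones; C#→G# = 7 semitones → minor triad
= C# E G# (minor)


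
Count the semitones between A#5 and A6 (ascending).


Absolute semitone position = octave×12 + chromatic position
A#5: 5×12 + 10 = 70
A6: 6×12 + 9 = 81
Difference = 81 - 70 = 11
= 11 semitones


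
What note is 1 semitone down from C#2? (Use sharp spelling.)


Solution.
C#2: chromatic position 1 in octave 2 → absolute = 2×12 + 1 = 25
Transpose down 1: 25 - 1 = 24
24 = 2×12 + 0 → C in octave 2
Result = C2


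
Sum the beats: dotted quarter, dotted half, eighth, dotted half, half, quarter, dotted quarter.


Beat values:
  dotted quarter = 1.5 beats
  dotted half = 3 beats
  eighth = 0.5 beats
  dotted half = 3 beats
  half = 2 beats
  quarter = 1 beat
  dotted quarter = 1.5 beats
Sum = 1.5 + 3 + 0.5 + 3 + 2 + 1 + 1.5
= 12.5 beats


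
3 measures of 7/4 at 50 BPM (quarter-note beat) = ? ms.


Solution.
Quarter-note beat duration = 60000 / 50 ms
Beats per measure (7/4) = 7
One measure = 7 × 60000 / 50 = 420000 / 50 ms
3 measures = 3 × 420000 / 50 = 1260000 / 50
= 25200.0 ms


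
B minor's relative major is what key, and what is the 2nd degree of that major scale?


Let's work it out.
The relative major shares the key signature and is a minor 3rd above the minor tonic
A minor 3rd above B is D
→ relative major of B minor is D major
D major scale: D E F# G A B C#
= D major; 2nd degree = E


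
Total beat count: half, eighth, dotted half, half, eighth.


Beat values:
  half = 2 beats
  eighth = 0.5 beats
  dotted half = 3 beats
  half = 2 beats
  eighth = 0.5 beats
Sum = 2 + 0.5 + 3 + 2 + 0.5
= 8 beats


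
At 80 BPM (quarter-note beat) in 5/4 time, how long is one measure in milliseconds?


Quarter-note beat duration = 60000 / 80 ms
Beats per measure (5/4) = 5
One measure = 5 × 60000 / 80 = 300000 / 80 ms
= 3750.0 ms


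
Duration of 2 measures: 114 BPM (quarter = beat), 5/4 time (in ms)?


Working:
Quarter-note beat duration = 60000 / 114 ms
Beats per measure (5/4) = 5
One measure = 5 × 60000 / 114 = 300000 / 114 ms
2 measures = 2 × 300000 / 114 = 600000 / 114
= 5263.2 ms


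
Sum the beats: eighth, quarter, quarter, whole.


Let's work it out.
Beat values:
  eighth = 0.5 beats
  quarter = 1 beat
  quarter = 1 beat
  whole = 4 beats
Sum = 0.5 + 1 + 1 + 4
= 6.5 beats


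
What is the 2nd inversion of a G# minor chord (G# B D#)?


Root position: G# B D#
2nd inversion: move root and 3rd up an octave
Bass note: D#
Notes (bottom to top) = D# G# B


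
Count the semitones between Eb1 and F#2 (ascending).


Reasoning:
Absolute semitone position = octave×12 + chromatic position
Eb1: 1×12 + 3 = 15
F#2: 2×12 + 6 = 30
Difference = 30 - 15 = 15
= 15 semitones


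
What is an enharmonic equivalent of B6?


Enharmonic notes sound the same pitch but are spelled with different letter names
B and A## name the same pitch class
= A##6


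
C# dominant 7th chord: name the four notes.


Working:
Dominant 7th chord = root + major 3rd + perfect 5th + minor 7th
Seventh chords stack in thirds, so the letter names are C-E-G-B
Root: C#
Major 3rd above C#: E#
Perfect 5th above C#: G#
Minor 7th above C#: B
Chord = C# E# G# B


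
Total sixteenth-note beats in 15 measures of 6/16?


Step by step:
Time signature 6/16: the bottom number 16 means the sixteenth note gets one count
The top number 6 means 6 sixteenth-note beats per measure
Total = 6 × 15 measures
= 90 sixteenth-note beats


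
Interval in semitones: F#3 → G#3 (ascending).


Solution.
Absolute semitone position = octave×12 + chromatic position
F#3: 3×12 + 6 = 42
G#3: 3×12 + 8 = 44
Difference = 44 - 42 = 2
= 2 semitones


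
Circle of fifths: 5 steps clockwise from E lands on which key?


Each clockwise step on the circle of fifths moves up a perfect 5th
From E: E → B → F#/Gb → Db → Ab → Eb
= Eb


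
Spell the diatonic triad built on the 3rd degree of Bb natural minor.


Bb natural minor scale: Bb C Db Eb F Gb Ab
Diatonic triad on degree 3 stacks scale notes 3, 5, 7: Db F Ab
Db→F = 4 semitones; Db→Ab = 7 semitones → major triad
= Db F Ab (major)


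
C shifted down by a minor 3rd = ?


minor 3rd: 3 letter names, 3 semitones
Letter: C - 2 → A
Pitch: C - 3 semitones, spelled as an A → A
= A


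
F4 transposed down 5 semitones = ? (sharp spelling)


Let's work it out.
F4: chromatic position 5 in octave 4 → absolute = 4×12 + 5 = 53
Transpose down 5: 53 - 5 = 48
48 = 4×12 + 0 → C in octave 4
Result = C4


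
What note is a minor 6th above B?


A 6th spans 6 letter names, so from B we land on G
A minor 6th = 8 semitones above B
Spell G at that pitch: G
= G


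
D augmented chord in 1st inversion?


Reasoning:
Root position: D F# A#
1st inversion: move root up an octave
Bass note: F#
Notes (bottom to top) = F# A# D


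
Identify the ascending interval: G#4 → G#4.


Step by step:
Letter names: G → G spans 1 letter name → a unison
Semitones: G#4 → G#4 = 0 half-steps
A unison of 0 semitones is a perfect unison
= perfect unison


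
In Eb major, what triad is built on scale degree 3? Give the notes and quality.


Working:
Eb major scale: Eb F G Ab Bb C D
Diatonic triad on degree 3 stacks scale notes 3, 5, 7: G Bb D
G→Bb = 3 semitones; G→D = 7 semitones → minor triad
= G Bb D (minor)


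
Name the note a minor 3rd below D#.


Solution.
A 3rd spans 3 letter names, so from D we land on B
A minor 3rd = 3 semitones below D#
Spell B at that pitch: B#
= B#


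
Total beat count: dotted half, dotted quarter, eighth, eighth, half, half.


Beat values:
  dotted half = 3 beats
  dotted quarter = 1.5 beats
  eighth = 0.5 beats
  eighth = 0.5 beats
  half = 2 beats
  half = 2 beats
Sum = 3 + 1.5 + 0.5 + 0.5 + 2 + 2
= 9.5 beats


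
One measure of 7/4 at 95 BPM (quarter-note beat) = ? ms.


Quarter-note beat duration = 60000 / 95 ms
Beats per measure (7/4) = 7
One measure = 7 × 60000 / 95 = 420000 / 95 ms
= 4421.1 ms


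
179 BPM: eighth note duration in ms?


Reasoning:
One quarter-note beat = 60000 / BPM = 60000 / 179 ms
Eighth note = 1/2 × quarter note
Duration = 1/2 × 60000 / 179 = 30000 / 179
= 167.6 ms


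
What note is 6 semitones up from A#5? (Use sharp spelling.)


Let's work it out.
A#5: chromatic position 10 in octave 5 → absolute = 5×12 + 10 = 70
Transpose up 6: 70 + 6 = 76
76 = 6×12 + 4 → E in octave 6
Result = E6


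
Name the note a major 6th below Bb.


Let's work it out.
A 6th spans 6 letter names, so from B we land on D
A major 6th = 9 semitones below Bb
Spell D at that pitch: Db
= Db


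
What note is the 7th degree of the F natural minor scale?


Natural minor scale pattern: W-H-W-W-H-W-W (2-1-2-2-1-2-2 semitones)
Starting from F:
  F + 2 semitones → G
  G + 1 semitone → Ab
  Ab + 2 semitones → Bb
  Bb + 2 semitones → C
  C + 1 semitone → Db
  Db + 2 semitones → Eb
  Eb + 2 semitones → F
Scale: F G Ab Bb C Db Eb
Degree 7 = Eb


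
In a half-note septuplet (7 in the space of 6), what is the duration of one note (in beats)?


Step by step:
Septuplet: 7 notes occupy the space of 6 half notes
Space = 6 × 2 = 12 beats
Each septuplet note = 12 / 7 = 12/7 beats
= 12/7 beats


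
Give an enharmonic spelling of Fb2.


Solution.
Enharmonic notes sound the same pitch but are spelled with different letter names
Fb and E name the same pitch class
= E2


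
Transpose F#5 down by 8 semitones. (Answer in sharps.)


Let's work it out.
F#5: chromatic position 6 in octave 5 → absolute = 5×12 + 6 = 66
Transpose down 8: 66 - 8 = 58
58 = 4×12 + 10 → A# in octave 4
Result = A#4


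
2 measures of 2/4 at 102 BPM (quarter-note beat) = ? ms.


Solution.
Quarter-note beat duration = 60000 / 102 ms
Beats per measure (2/4) = 2
One measure = 2 × 60000 / 102 = 120000 / 102 ms
2 measures = 2 × 120000 / 102 = 240000 / 102
= 2352.9 ms


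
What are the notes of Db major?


Reasoning:
Major scale pattern: W-W-H-W-W-W-H (2-2-1-2-2-2-1 semitones)
Starting from Db:
  Db + 2 semitones → Eb
  Eb + 2 semitones → F
  F + 1 semitone → Gb
  Gb + 2 semitones → Ab
  Ab + 2 semitones → Bb
  Bb + 2 semitones → C
  C + 1 semitone → Db
Scale = Db Eb F Gb Ab Bb C


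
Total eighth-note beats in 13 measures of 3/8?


Time signature 3/8: the bottom number 8 means the eighth note gets one count
The top number 3 means 3 eighth-note beats per measure
Total = 3 × 13 measures
= 39 eighth-note beats


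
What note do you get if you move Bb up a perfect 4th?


perfect 4th: 4 letter names, 5 semitones
Letter: B + 3 → E
Pitch: Bb + 5 semitones, spelled as an E → Eb
= Eb


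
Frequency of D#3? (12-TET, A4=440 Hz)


Step by step:
f = 440 × 2^(n/12) where n = semitones from A4
D#3: -18 semitones from A4
f = 440 × 2^(-18/12)
f = 155.56 Hz


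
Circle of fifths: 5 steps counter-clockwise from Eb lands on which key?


Step by step:
Each counter-clockwise step moves down a perfect 5th (= up a perfect 4th)
From Eb: Eb → Ab → Db → F#/Gb → B → E
= E


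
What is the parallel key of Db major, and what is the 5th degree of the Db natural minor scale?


Reasoning:
Parallel keys share the same tonic but differ in mode
Db major → parallel is Db minor
Db natural minor scale: Db Eb Fb Gb Ab Bbb Cb
= Db minor; 5th degree = Ab


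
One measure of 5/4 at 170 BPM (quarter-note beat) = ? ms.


Let's work it out.
Quarter-note beat duration = 60000 / 170 ms
Beats per measure (5/4) = 5
One measure = 5 × 60000 / 170 = 300000 / 170 ms
= 1764.7 ms


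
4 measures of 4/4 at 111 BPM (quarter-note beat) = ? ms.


Solution.
Quarter-note beat duration = 60000 / 111 ms
Beats per measure (4/4) = 4
One measure = 4 × 60000 / 111 = 240000 / 111 ms
4 measures = 4 × 240000 / 111 = 960000 / 111
= 8648.6 ms


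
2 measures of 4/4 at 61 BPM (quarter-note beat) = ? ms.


Reasoning:
Quarter-note beat duration = 60000 / 61 ms
Beats per measure (4/4) = 4
One measure = 4 × 60000 / 61 = 240000 / 61 ms
2 measures = 2 × 240000 / 61 = 480000 / 61
= 7868.9 ms


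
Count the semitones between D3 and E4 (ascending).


Solution.
Absolute semitone position = octave×12 + chromatic position
D3: 3×12 + 2 = 38
E4: 4×12 + 4 = 52
Difference = 52 - 38 = 14
= 14 semitones


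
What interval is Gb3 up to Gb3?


Reasoning:
Letter names: G → G spans 1 letter name → a unison
Semitones: Gb3 → Gb3 = 0 half-steps
A unison of 0 semitones is a perfect unison
= perfect unison


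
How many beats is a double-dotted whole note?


Working:
Base whole note = 4 beats
Dot 1 adds half the previous value: +2
Dot 2 adds half the previous value: +1
One double-dotted whole = 4 + 2 + 1 = 7
= 7 beats


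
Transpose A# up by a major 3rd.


Step by step:
major 3rd: 3 letter names, 4 semitones
Letter: A + 2 → C
Pitch: A# + 4 semitones, spelled as a C → C##
= C##


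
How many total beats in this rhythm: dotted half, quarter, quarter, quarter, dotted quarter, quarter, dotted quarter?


Step by step:
Beat values:
  dotted half = 3 beats
  quarter = 1 beat
  quarter = 1 beat
  quarter = 1 beat
  dotted quarter = 1.5 beats
  quarter = 1 beat
  dotted quarter = 1.5 beats
Sum = 3 + 1 + 1 + 1 + 1.5 + 1 + 1.5
= 10 beats


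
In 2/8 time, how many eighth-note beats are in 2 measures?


Solution.
Time signature 2/8: the bottom number 8 means the eighth note gets one count
The top number 2 means 2 eighth-note beats per measure
Total = 2 × 2 measures
= 4 eighth-note beats


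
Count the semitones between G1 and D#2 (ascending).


Reasoning:
Absolute semitone position = octave×12 + chromatic position
G1: 1×12 + 7 = 19
D#2: 2×12 + 3 = 27
Difference = 27 - 19 = 8
= 8 semitones


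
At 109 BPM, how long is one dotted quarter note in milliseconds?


Solution.
One quarter-note beat = 60000 / BPM = 60000 / 109 ms
Dotted quarter note = 3/2 × quarter note
Duration = 3/2 × 60000 / 109 = 90000 / 109
= 825.7 ms


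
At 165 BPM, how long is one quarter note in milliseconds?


Reasoning:
One quarter-note beat = 60000 / BPM = 60000 / 165 ms
Duration = 60000 / 165
= 363.6 ms


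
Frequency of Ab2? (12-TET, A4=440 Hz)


Reasoning:
f = 440 × 2^(n/12) where n = semitones from A4
Ab2: -25 semitones from A4
f = 440 × 2^(-25/12)
f = 103.83 Hz


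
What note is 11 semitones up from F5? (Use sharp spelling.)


Reasoning:
F5: chromatic position 5 in octave 5 → absolute = 5×12 + 5 = 65
Transpose up 11: 65 + 11 = 76
76 = 6×12 + 4 → E in octave 6
Result = E6


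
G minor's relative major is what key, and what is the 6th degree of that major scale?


Reasoning:
The relative major shares the key signature and is a minor 3rd above the minor tonic
A minor 3rd above G is Bb
→ relative major of G minor is Bb major
Bb major scale: Bb C D Eb F G A
= Bb major; 6th degree = G
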